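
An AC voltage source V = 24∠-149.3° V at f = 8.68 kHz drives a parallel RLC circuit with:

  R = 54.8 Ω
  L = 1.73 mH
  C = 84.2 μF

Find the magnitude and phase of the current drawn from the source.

Step 1 — Angular frequency: ω = 2π·f = 2π·8680 = 5.454e+04 rad/s.
Step 2 — Component impedances:
  R: Z = R = 54.8 Ω
  L: Z = jωL = j·5.454e+04·0.00173 = 0 + j94.35 Ω
  C: Z = 1/(jωC) = -j/(ω·C) = 0 - j0.2178 Ω
Step 3 — Parallel combination: 1/Z_total = 1/R + 1/L + 1/C; Z_total = 0.0008694 - j0.2183 Ω = 0.2183∠-89.8° Ω.
Step 4 — Source phasor: V = 24∠-149.3° V = -20.64 - j12.25 V.
Step 5 — Ohm's law: I = V / Z_total = (-20.64 - j12.25) / (0.0008694 - j0.2183) = 55.76 - j94.77 A.
Step 6 — Convert to polar: |I| = 110 A, ∠I = -59.5°.

I = 110∠-59.5° A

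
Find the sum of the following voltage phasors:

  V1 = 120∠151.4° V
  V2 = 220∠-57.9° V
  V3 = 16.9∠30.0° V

Step 1 — Convert each phasor to rectangular form:
  V1 = 120·(cos(151.4°) + j·sin(151.4°)) = -105.4 + j57.44 V
  V2 = 220·(cos(-57.9°) + j·sin(-57.9°)) = 116.9 - j186.4 V
  V3 = 16.9·(cos(30.0°) + j·sin(30.0°)) = 14.64 + j8.45 V
Step 2 — Sum components: V_total = 26.19 - j120.5 V.
Step 3 — Convert to polar: |V_total| = 123.3 V, ∠V_total = -77.7°.

V_total = 123.3∠-77.7° V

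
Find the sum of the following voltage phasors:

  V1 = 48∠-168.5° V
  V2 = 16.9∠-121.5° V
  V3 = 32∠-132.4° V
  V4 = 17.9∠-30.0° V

Step 1 — Convert each phasor to rectangular form:
  V1 = 48·(cos(-168.5°) + j·sin(-168.5°)) = -47.04 - j9.57 V
  V2 = 16.9·(cos(-121.5°) + j·sin(-121.5°)) = -8.83 - j14.41 V
  V3 = 32·(cos(-132.4°) + j·sin(-132.4°)) = -21.58 - j23.63 V
  V4 = 17.9·(cos(-30.0°) + j·sin(-30.0°)) = 15.5 - j8.95 V
Step 2 — Sum components: V_total = -61.94 - j56.56 V.
Step 3 — Convert to polar: |V_total| = 83.88 V, ∠V_total = -137.6°.

V_total = 83.88∠-137.6° V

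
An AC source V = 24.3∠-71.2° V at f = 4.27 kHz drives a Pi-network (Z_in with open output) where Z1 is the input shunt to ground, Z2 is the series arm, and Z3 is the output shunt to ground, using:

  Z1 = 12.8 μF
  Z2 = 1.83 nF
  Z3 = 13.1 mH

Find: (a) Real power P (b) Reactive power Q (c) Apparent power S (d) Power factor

Step 1 — Angular frequency: ω = 2π·f = 2π·4270 = 2.683e+04 rad/s.
Step 2 — Component impedances:
  Z1: Z = 1/(jωC) = -j/(ω·C) = 0 - j2.912 Ω
  Z2: Z = 1/(jωC) = -j/(ω·C) = 0 - j2.037e+04 Ω
  Z3: Z = jωL = j·2.683e+04·0.0131 = 0 + j351.5 Ω
Step 3 — With open output, the series arm Z2 and the output shunt Z3 appear in series to ground: Z2 + Z3 = 0 - j2.002e+04 Ω.
Step 4 — Parallel with input shunt Z1: Z_in = Z1 || (Z2 + Z3) = 0 - j2.912 Ω = 2.912∠-90.0° Ω.
Step 5 — Source phasor: V = 24.3∠-71.2° V = 7.831 - j23 V.
Step 6 — Current: I = V / Z = 7.901 + j2.69 A = 8.346∠18.8° A.
Step 7 — Complex power: S = V·I* = 0 - j202.8 VA.
Step 8 — Real power: P = Re(S) = 0 W.
Step 9 — Reactive power: Q = Im(S) = -202.8 VAR.
Step 10 — Apparent power: |S| = 202.8 VA.
Step 11 — Power factor: PF = P/|S| = 0 (leading).

(a) P = 0 W  (b) Q = -202.8 VAR  (c) S = 202.8 VA  (d) PF = 0 (leading)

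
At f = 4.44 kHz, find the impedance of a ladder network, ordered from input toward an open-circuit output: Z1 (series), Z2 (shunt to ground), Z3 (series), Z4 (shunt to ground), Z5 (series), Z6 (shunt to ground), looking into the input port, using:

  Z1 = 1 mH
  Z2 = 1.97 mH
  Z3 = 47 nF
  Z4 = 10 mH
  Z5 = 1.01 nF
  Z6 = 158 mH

Step 1 — Angular frequency: ω = 2π·f = 2π·4440 = 2.79e+04 rad/s.
Step 2 — Component impedances:
  Z1: Z = jωL = j·2.79e+04·0.001 = 0 + j27.9 Ω
  Z2: Z = jωL = j·2.79e+04·0.00197 = 0 + j54.96 Ω
  Z3: Z = 1/(jωC) = -j/(ω·C) = 0 - j762.7 Ω
  Z4: Z = jωL = j·2.79e+04·0.01 = 0 + j279 Ω
  Z5: Z = 1/(jωC) = -j/(ω·C) = 0 - j3.549e+04 Ω
  Z6: Z = jωL = j·2.79e+04·0.158 = 0 + j4408 Ω
Step 3 — Ladder network (open output): work backward from the far end, alternating series and parallel combinations. Z_in = 0 + j89.94 Ω = 89.94∠90.0° Ω.

Z = 0 + j89.94 Ω = 89.94∠90.0° Ω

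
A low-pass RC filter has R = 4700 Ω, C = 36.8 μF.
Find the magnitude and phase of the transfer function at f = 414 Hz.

Step 1 — Angular frequency: ω = 2π·414 = 2601 rad/s.
Step 2 — Transfer function: H(jω) = 1/(1 + jωRC).
Step 3 — Denominator: 1 + jωRC = 1 + j·2601·4700·3.68e-05 = 1 + j449.9.
Step 4 — H = 4.94e-06 - j0.002223.
Step 5 — Magnitude: |H| = 0.002223 (-53.1 dB); phase: φ = -89.9°.

|H| = 0.002223 (-53.1 dB), φ = -89.9°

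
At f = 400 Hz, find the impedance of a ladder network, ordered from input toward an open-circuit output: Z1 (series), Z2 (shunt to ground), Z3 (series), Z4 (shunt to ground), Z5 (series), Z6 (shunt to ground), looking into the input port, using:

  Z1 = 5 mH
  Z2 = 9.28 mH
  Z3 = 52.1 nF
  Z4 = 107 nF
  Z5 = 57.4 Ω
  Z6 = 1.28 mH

Step 1 — Angular frequency: ω = 2π·f = 2π·400 = 2513 rad/s.
Step 2 — Component impedances:
  Z1: Z = jωL = j·2513·0.005 = 0 + j12.57 Ω
  Z2: Z = jωL = j·2513·0.00928 = 0 + j23.32 Ω
  Z3: Z = 1/(jωC) = -j/(ω·C) = 0 - j7637 Ω
  Z4: Z = 1/(jωC) = -j/(ω·C) = 0 - j3719 Ω
  Z5: Z = R = 57.4 Ω
  Z6: Z = jωL = j·2513·0.00128 = 0 + j3.217 Ω
Step 3 — Ladder network (open output): work backward from the far end, alternating series and parallel combinations. Z_in = 0.0005397 + j35.96 Ω = 35.96∠90.0° Ω.

Z = 0.0005397 + j35.96 Ω = 35.96∠90.0° Ω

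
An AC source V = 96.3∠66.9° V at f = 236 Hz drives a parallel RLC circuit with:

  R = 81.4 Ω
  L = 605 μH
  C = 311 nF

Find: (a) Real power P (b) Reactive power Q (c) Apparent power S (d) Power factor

Step 1 — Angular frequency: ω = 2π·f = 2π·236 = 1483 rad/s.
Step 2 — Component impedances:
  R: Z = R = 81.4 Ω
  L: Z = jωL = j·1483·0.000605 = 0 + j0.8971 Ω
  C: Z = 1/(jωC) = -j/(ω·C) = 0 - j2168 Ω
Step 3 — Parallel combination: 1/Z_total = 1/R + 1/L + 1/C; Z_total = 0.009894 + j0.8974 Ω = 0.8974∠89.4° Ω.
Step 4 — Source phasor: V = 96.3∠66.9° V = 37.78 + j88.58 V.
Step 5 — Current: I = V / Z = 99.16 - j41.01 A = 107.3∠-22.5° A.
Step 6 — Complex power: S = V·I* = 113.9 + j1.033e+04 VA.
Step 7 — Real power: P = Re(S) = 113.9 W.
Step 8 — Reactive power: Q = Im(S) = 1.033e+04 VAR.
Step 9 — Apparent power: |S| = 1.033e+04 VA.
Step 10 — Power factor: PF = P/|S| = 0.01102 (lagging).

(a) P = 113.9 W  (b) Q = 1.033e+04 VAR  (c) S = 1.033e+04 VA  (d) PF = 0.01102 (lagging)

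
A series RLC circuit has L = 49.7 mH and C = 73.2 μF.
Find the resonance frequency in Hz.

Step 1 — Resonance condition Im(Z)=0 gives ω₀ = 1/√(LC).
Step 2 — ω₀ = 1/√(0.0497·7.32e-05) = 524.3 rad/s.
Step 3 — f₀ = ω₀/(2π) = 83.44 Hz.

f₀ = 83.44 Hz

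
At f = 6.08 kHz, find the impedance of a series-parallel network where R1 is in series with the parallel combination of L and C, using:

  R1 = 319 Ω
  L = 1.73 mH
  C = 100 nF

Step 1 — Angular frequency: ω = 2π·f = 2π·6080 = 3.82e+04 rad/s.
Step 2 — Component impedances:
  R1: Z = R = 319 Ω
  L: Z = jωL = j·3.82e+04·0.00173 = 0 + j66.09 Ω
  C: Z = 1/(jωC) = -j/(ω·C) = 0 - j261.8 Ω
Step 3 — Parallel branch: L || C = 1/(1/L + 1/C) = 0 + j88.41 Ω.
Step 4 — Series with R1: Z_total = R1 + (L || C) = 319 + j88.41 Ω = 331∠15.5° Ω.

Z = 319 + j88.41 Ω = 331∠15.5° Ω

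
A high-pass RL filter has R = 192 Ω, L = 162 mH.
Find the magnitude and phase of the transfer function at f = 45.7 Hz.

Step 1 — Angular frequency: ω = 2π·45.7 = 287.1 rad/s.
Step 2 — Transfer function: H(jω) = jωL/(R + jωL).
Step 3 — Numerator jωL = j·46.52; denominator R + jωL = 192 + j46.52.
Step 4 — H = 0.05544 + j0.2288.
Step 5 — Magnitude: |H| = 0.2355 (-12.6 dB); phase: φ = 76.4°.

|H| = 0.2355 (-12.6 dB), φ = 76.4°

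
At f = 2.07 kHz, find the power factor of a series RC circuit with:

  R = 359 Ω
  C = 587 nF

Step 1 — Angular frequency: ω = 2π·f = 2π·2070 = 1.301e+04 rad/s.
Step 2 — Component impedances:
  R: Z = R = 359 Ω
  C: Z = 1/(jωC) = -j/(ω·C) = 0 - j131 Ω
Step 3 — Series combination: Z_total = R + C = 359 - j131 Ω = 382.1∠-20.0° Ω.
Step 4 — Power factor: PF = cos(φ) = Re(Z)/|Z| = 359/382.15 = 0.9394.
Step 5 — Type: Im(Z) = -131 ⇒ leading (phase φ = -20.0°).

PF = 0.9394 (leading, φ = -20.0°)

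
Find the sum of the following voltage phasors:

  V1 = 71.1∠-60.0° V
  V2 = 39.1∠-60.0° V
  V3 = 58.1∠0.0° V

Step 1 — Convert each phasor to rectangular form:
  V1 = 71.1·(cos(-60.0°) + j·sin(-60.0°)) = 35.55 - j61.57 V
  V2 = 39.1·(cos(-60.0°) + j·sin(-60.0°)) = 19.55 - j33.86 V
  V3 = 58.1·(cos(0.0°) + j·sin(0.0°)) = 58.1 V
Step 2 — Sum components: V_total = 113.2 - j95.44 V.
Step 3 — Convert to polar: |V_total| = 148.1 V, ∠V_total = -40.1°.

V_total = 148.1∠-40.1° V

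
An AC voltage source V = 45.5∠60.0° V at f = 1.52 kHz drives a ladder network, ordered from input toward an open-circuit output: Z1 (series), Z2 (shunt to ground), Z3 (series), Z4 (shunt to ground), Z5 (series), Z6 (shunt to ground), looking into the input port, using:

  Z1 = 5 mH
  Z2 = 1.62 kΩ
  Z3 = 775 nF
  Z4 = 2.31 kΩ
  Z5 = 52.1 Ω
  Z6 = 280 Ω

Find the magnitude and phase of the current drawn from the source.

Step 1 — Angular frequency: ω = 2π·f = 2π·1520 = 9550 rad/s.
Step 2 — Component impedances:
  Z1: Z = jωL = j·9550·0.005 = 0 + j47.75 Ω
  Z2: Z = R = 1620 Ω
  Z3: Z = 1/(jωC) = -j/(ω·C) = 0 - j135.1 Ω
  Z4: Z = R = 2310 Ω
  Z5: Z = R = 52.1 Ω
  Z6: Z = R = 280 Ω
Step 3 — Ladder network (open output): work backward from the far end, alternating series and parallel combinations. Z_in = 253.1 - j48.92 Ω = 257.7∠-10.9° Ω.
Step 4 — Source phasor: V = 45.5∠60.0° V = 22.75 + j39.4 V.
Step 5 — Ohm's law: I = V / Z_total = (22.75 + j39.4) / (253.1 - j48.92) = 0.05764 + j0.1669 A.
Step 6 — Convert to polar: |I| = 0.1765 A, ∠I = 70.9°.

I = 0.1765∠70.9° A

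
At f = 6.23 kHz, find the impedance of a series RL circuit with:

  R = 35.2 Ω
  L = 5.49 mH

Step 1 — Angular frequency: ω = 2π·f = 2π·6230 = 3.914e+04 rad/s.
Step 2 — Component impedances:
  R: Z = R = 35.2 Ω
  L: Z = jωL = j·3.914e+04·0.00549 = 0 + j214.9 Ω
Step 3 — Series combination: Z_total = R + L = 35.2 + j214.9 Ω = 217.8∠80.7° Ω.

Z = 35.2 + j214.9 Ω = 217.8∠80.7° Ω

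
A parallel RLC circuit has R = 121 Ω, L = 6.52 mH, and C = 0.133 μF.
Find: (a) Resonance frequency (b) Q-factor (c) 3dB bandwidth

Step 1 — Resonance: ω₀ = 1/√(LC) = 1/√(0.00652·1.33e-07) = 3.396e+04 rad/s.
Step 2 — f₀ = ω₀/(2π) = 5405 Hz.
Step 3 — Parallel Q: Q = R/(ω₀L) = 121/(3.396e+04·0.00652) = 0.5465.
Step 4 — Bandwidth: Δω = ω₀/Q = 6.214e+04 rad/s; BW = Δω/(2π) = 9890 Hz.

(a) f₀ = 5405 Hz  (b) Q = 0.5465  (c) BW = 9890 Hz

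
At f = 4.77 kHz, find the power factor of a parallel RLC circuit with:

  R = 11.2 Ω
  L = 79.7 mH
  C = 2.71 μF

Step 1 — Angular frequency: ω = 2π·f = 2π·4770 = 2.997e+04 rad/s.
Step 2 — Component impedances:
  R: Z = R = 11.2 Ω
  L: Z = jωL = j·2.997e+04·0.0797 = 0 + j2389 Ω
  C: Z = 1/(jωC) = -j/(ω·C) = 0 - j12.31 Ω
Step 3 — Parallel combination: 1/Z_total = 1/R + 1/L + 1/C; Z_total = 6.157 - j5.572 Ω = 8.304∠-42.1° Ω.
Step 4 — Power factor: PF = cos(φ) = Re(Z)/|Z| = 6.15724/8.30428 = 0.7415.
Step 5 — Type: Im(Z) = -5.572 ⇒ leading (phase φ = -42.1°).

PF = 0.7415 (leading, φ = -42.1°)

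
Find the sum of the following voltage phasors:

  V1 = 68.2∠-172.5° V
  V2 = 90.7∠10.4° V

Step 1 — Convert each phasor to rectangular form:
  V1 = 68.2·(cos(-172.5°) + j·sin(-172.5°)) = -67.62 - j8.902 V
  V2 = 90.7·(cos(10.4°) + j·sin(10.4°)) = 89.21 + j16.37 V
Step 2 — Sum components: V_total = 21.59 + j7.471 V.
Step 3 — Convert to polar: |V_total| = 22.85 V, ∠V_total = 19.1°.

V_total = 22.85∠19.1° V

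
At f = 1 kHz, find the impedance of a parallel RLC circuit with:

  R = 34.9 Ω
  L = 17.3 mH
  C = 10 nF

Step 1 — Angular frequency: ω = 2π·f = 2π·1000 = 6283 rad/s.
Step 2 — Component impedances:
  R: Z = R = 34.9 Ω
  L: Z = jωL = j·6283·0.0173 = 0 + j108.7 Ω
  C: Z = 1/(jωC) = -j/(ω·C) = 0 - j1.592e+04 Ω
Step 3 — Parallel combination: 1/Z_total = 1/R + 1/L + 1/C; Z_total = 31.68 + j10.1 Ω = 33.25∠17.7° Ω.

Z = 31.68 + j10.1 Ω = 33.25∠17.7° Ω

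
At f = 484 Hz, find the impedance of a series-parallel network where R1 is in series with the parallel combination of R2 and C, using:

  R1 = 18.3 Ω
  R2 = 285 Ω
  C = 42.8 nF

Step 1 — Angular frequency: ω = 2π·f = 2π·484 = 3041 rad/s.
Step 2 — Component impedances:
  R1: Z = R = 18.3 Ω
  R2: Z = R = 285 Ω
  C: Z = 1/(jωC) = -j/(ω·C) = 0 - j7683 Ω
Step 3 — Parallel branch: R2 || C = 1/(1/R2 + 1/C) = 284.6 - j10.56 Ω.
Step 4 — Series with R1: Z_total = R1 + (R2 || C) = 302.9 - j10.56 Ω = 303.1∠-2.0° Ω.

Z = 302.9 - j10.56 Ω = 303.1∠-2.0° Ω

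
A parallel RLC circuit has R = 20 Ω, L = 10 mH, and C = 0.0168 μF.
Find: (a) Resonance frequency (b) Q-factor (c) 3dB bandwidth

Step 1 — Resonance: ω₀ = 1/√(LC) = 1/√(0.01·1.68e-08) = 7.715e+04 rad/s.
Step 2 — f₀ = ω₀/(2π) = 1.228e+04 Hz.
Step 3 — Parallel Q: Q = R/(ω₀L) = 20/(7.715e+04·0.01) = 0.02592.
Step 4 — Bandwidth: Δω = ω₀/Q = 2.976e+06 rad/s; BW = Δω/(2π) = 4.737e+05 Hz.

(a) f₀ = 1.228e+04 Hz  (b) Q = 0.02592  (c) BW = 4.737e+05 Hz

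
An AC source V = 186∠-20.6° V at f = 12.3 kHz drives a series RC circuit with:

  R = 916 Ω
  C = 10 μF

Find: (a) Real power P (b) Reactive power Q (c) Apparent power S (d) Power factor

Step 1 — Angular frequency: ω = 2π·f = 2π·1.23e+04 = 7.728e+04 rad/s.
Step 2 — Component impedances:
  R: Z = R = 916 Ω
  C: Z = 1/(jωC) = -j/(ω·C) = 0 - j1.294 Ω
Step 3 — Series combination: Z_total = R + C = 916 - j1.294 Ω = 916∠-0.1° Ω.
Step 4 — Source phasor: V = 186∠-20.6° V = 174.1 - j65.44 V.
Step 5 — Current: I = V / Z = 0.1902 - j0.07118 A = 0.2031∠-20.5° A.
Step 6 — Complex power: S = V·I* = 37.77 - j0.05335 VA.
Step 7 — Real power: P = Re(S) = 37.77 W.
Step 8 — Reactive power: Q = Im(S) = -0.05335 VAR.
Step 9 — Apparent power: |S| = 37.77 VA.
Step 10 — Power factor: PF = P/|S| = 1 (leading).

(a) P = 37.77 W  (b) Q = -0.05335 VAR  (c) S = 37.77 VA  (d) PF = 1 (leading)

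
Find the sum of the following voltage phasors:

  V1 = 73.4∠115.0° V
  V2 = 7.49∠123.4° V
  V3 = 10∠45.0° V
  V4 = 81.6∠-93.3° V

Step 1 — Convert each phasor to rectangular form:
  V1 = 73.4·(cos(115.0°) + j·sin(115.0°)) = -31.02 + j66.52 V
  V2 = 7.49·(cos(123.4°) + j·sin(123.4°)) = -4.123 + j6.253 V
  V3 = 10·(cos(45.0°) + j·sin(45.0°)) = 7.071 + j7.071 V
  V4 = 81.6·(cos(-93.3°) + j·sin(-93.3°)) = -4.697 - j81.46 V
Step 2 — Sum components: V_total = -32.77 - j1.618 V.
Step 3 — Convert to polar: |V_total| = 32.81 V, ∠V_total = -177.2°.

V_total = 32.81∠-177.2° V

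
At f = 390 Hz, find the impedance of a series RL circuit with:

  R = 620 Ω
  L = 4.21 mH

Step 1 — Angular frequency: ω = 2π·f = 2π·390 = 2450 rad/s.
Step 2 — Component impedances:
  R: Z = R = 620 Ω
  L: Z = jωL = j·2450·0.00421 = 0 + j10.32 Ω
Step 3 — Series combination: Z_total = R + L = 620 + j10.32 Ω = 620.1∠1.0° Ω.

Z = 620 + j10.32 Ω = 620.1∠1.0° Ω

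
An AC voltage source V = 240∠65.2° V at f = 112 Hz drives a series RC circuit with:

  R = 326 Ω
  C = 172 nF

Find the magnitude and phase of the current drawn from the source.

Step 1 — Angular frequency: ω = 2π·f = 2π·112 = 703.7 rad/s.
Step 2 — Component impedances:
  R: Z = R = 326 Ω
  C: Z = 1/(jωC) = -j/(ω·C) = 0 - j8262 Ω
Step 3 — Series combination: Z_total = R + C = 326 - j8262 Ω = 8268∠-87.7° Ω.
Step 4 — Source phasor: V = 240∠65.2° V = 100.7 + j217.9 V.
Step 5 — Ohm's law: I = V / Z_total = (100.7 + j217.9) / (326 - j8262) = -0.02585 + j0.0132 A.
Step 6 — Convert to polar: |I| = 0.02903 A, ∠I = 152.9°.

I = 0.02903∠152.9° A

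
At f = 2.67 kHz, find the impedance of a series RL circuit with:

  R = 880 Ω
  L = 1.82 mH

Step 1 — Angular frequency: ω = 2π·f = 2π·2670 = 1.678e+04 rad/s.
Step 2 — Component impedances:
  R: Z = R = 880 Ω
  L: Z = jωL = j·1.678e+04·0.00182 = 0 + j30.53 Ω
Step 3 — Series combination: Z_total = R + L = 880 + j30.53 Ω = 880.5∠2.0° Ω.

Z = 880 + j30.53 Ω = 880.5∠2.0° Ω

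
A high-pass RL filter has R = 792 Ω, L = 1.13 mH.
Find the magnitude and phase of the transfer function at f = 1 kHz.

Step 1 — Angular frequency: ω = 2π·1000 = 6283 rad/s.
Step 2 — Transfer function: H(jω) = jωL/(R + jωL).
Step 3 — Numerator jωL = j·7.1; denominator R + jωL = 792 + j7.1.
Step 4 — H = 8.036e-05 + j0.008964.
Step 5 — Magnitude: |H| = 0.008964 (-40.9 dB); phase: φ = 89.5°.

|H| = 0.008964 (-40.9 dB), φ = 89.5°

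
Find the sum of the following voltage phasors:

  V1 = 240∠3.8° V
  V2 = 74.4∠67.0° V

Step 1 — Convert each phasor to rectangular form:
  V1 = 240·(cos(3.8°) + j·sin(3.8°)) = 239.5 + j15.91 V
  V2 = 74.4·(cos(67.0°) + j·sin(67.0°)) = 29.07 + j68.49 V
Step 2 — Sum components: V_total = 268.5 + j84.39 V.
Step 3 — Convert to polar: |V_total| = 281.5 V, ∠V_total = 17.4°.

V_total = 281.5∠17.4° V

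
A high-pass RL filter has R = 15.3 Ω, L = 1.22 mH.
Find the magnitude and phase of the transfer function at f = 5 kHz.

Step 1 — Angular frequency: ω = 2π·5000 = 3.142e+04 rad/s.
Step 2 — Transfer function: H(jω) = jωL/(R + jωL).
Step 3 — Numerator jωL = j·38.33; denominator R + jωL = 15.3 + j38.33.
Step 4 — H = 0.8625 + j0.3443.
Step 5 — Magnitude: |H| = 0.9287 (-0.6 dB); phase: φ = 21.8°.

|H| = 0.9287 (-0.6 dB), φ = 21.8°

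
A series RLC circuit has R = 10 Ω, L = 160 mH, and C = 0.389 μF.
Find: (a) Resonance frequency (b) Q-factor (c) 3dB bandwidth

Step 1 — Resonance condition Im(Z)=0 gives ω₀ = 1/√(LC).
Step 2 — ω₀ = 1/√(0.16·3.89e-07) = 4008 rad/s.
Step 3 — f₀ = ω₀/(2π) = 637.9 Hz.
Step 4 — Series Q: Q = ω₀L/R = 4008·0.16/10 = 64.13.
Step 5 — 3dB bandwidth: Δω = ω₀/Q = 62.5 rad/s; BW = Δω/(2π) = 9.947 Hz.

(a) f₀ = 637.9 Hz  (b) Q = 64.13  (c) BW = 9.947 Hz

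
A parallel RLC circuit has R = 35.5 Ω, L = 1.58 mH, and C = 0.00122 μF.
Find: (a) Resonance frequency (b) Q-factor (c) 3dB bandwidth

Step 1 — Resonance: ω₀ = 1/√(LC) = 1/√(0.00158·1.22e-09) = 7.203e+05 rad/s.
Step 2 — f₀ = ω₀/(2π) = 1.146e+05 Hz.
Step 3 — Parallel Q: Q = R/(ω₀L) = 35.5/(7.203e+05·0.00158) = 0.03119.
Step 4 — Bandwidth: Δω = ω₀/Q = 2.309e+07 rad/s; BW = Δω/(2π) = 3.675e+06 Hz.

(a) f₀ = 1.146e+05 Hz  (b) Q = 0.03119  (c) BW = 3.675e+06 Hz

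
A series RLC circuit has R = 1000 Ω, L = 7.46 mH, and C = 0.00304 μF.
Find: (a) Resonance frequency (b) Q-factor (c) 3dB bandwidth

Step 1 — Resonance condition Im(Z)=0 gives ω₀ = 1/√(LC).
Step 2 — ω₀ = 1/√(0.00746·3.04e-09) = 2.1e+05 rad/s.
Step 3 — f₀ = ω₀/(2π) = 3.342e+04 Hz.
Step 4 — Series Q: Q = ω₀L/R = 2.1e+05·0.00746/1000 = 1.567.
Step 5 — 3dB bandwidth: Δω = ω₀/Q = 1.34e+05 rad/s; BW = Δω/(2π) = 2.133e+04 Hz.

(a) f₀ = 3.342e+04 Hz  (b) Q = 1.567  (c) BW = 2.133e+04 Hz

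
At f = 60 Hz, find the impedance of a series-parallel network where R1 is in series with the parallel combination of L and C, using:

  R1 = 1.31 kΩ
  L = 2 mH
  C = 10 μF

Step 1 — Angular frequency: ω = 2π·f = 2π·60 = 377 rad/s.
Step 2 — Component impedances:
  R1: Z = R = 1310 Ω
  L: Z = jωL = j·377·0.002 = 0 + j0.754 Ω
  C: Z = 1/(jωC) = -j/(ω·C) = 0 - j265.3 Ω
Step 3 — Parallel branch: L || C = 1/(1/L + 1/C) = 0 + j0.7561 Ω.
Step 4 — Series with R1: Z_total = R1 + (L || C) = 1310 + j0.7561 Ω = 1310∠0.0° Ω.

Z = 1310 + j0.7561 Ω = 1310∠0.0° Ω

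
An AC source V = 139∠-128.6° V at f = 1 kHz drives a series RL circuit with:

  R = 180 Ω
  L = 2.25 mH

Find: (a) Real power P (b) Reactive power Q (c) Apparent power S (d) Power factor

Step 1 — Angular frequency: ω = 2π·f = 2π·1000 = 6283 rad/s.
Step 2 — Component impedances:
  R: Z = R = 180 Ω
  L: Z = jωL = j·6283·0.00225 = 0 + j14.14 Ω
Step 3 — Series combination: Z_total = R + L = 180 + j14.14 Ω = 180.6∠4.5° Ω.
Step 4 — Source phasor: V = 139∠-128.6° V = -86.72 - j108.6 V.
Step 5 — Current: I = V / Z = -0.5259 - j0.5622 A = 0.7699∠-133.1° A.
Step 6 — Complex power: S = V·I* = 106.7 + j8.379 VA.
Step 7 — Real power: P = Re(S) = 106.7 W.
Step 8 — Reactive power: Q = Im(S) = 8.379 VAR.
Step 9 — Apparent power: |S| = 107 VA.
Step 10 — Power factor: PF = P/|S| = 0.9969 (lagging).

(a) P = 106.7 W  (b) Q = 8.379 VAR  (c) S = 107 VA  (d) PF = 0.9969 (lagging)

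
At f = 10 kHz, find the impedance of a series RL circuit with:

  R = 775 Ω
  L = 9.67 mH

Step 1 — Angular frequency: ω = 2π·f = 2π·1e+04 = 6.283e+04 rad/s.
Step 2 — Component impedances:
  R: Z = R = 775 Ω
  L: Z = jωL = j·6.283e+04·0.00967 = 0 + j607.6 Ω
Step 3 — Series combination: Z_total = R + L = 775 + j607.6 Ω = 984.8∠38.1° Ω.

Z = 775 + j607.6 Ω = 984.8∠38.1° Ω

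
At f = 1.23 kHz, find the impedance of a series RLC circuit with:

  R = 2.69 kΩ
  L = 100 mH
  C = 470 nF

Step 1 — Angular frequency: ω = 2π·f = 2π·1230 = 7728 rad/s.
Step 2 — Component impedances:
  R: Z = R = 2690 Ω
  L: Z = jωL = j·7728·0.1 = 0 + j772.8 Ω
  C: Z = 1/(jωC) = -j/(ω·C) = 0 - j275.3 Ω
Step 3 — Series combination: Z_total = R + L + C = 2690 + j497.5 Ω = 2736∠10.5° Ω.

Z = 2690 + j497.5 Ω = 2736∠10.5° Ω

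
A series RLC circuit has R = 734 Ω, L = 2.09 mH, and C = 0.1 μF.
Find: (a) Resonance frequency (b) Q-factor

Step 1 — Resonance condition Im(Z)=0 gives ω₀ = 1/√(LC).
Step 2 — ω₀ = 1/√(0.00209·1e-07) = 6.917e+04 rad/s.
Step 3 — f₀ = ω₀/(2π) = 1.101e+04 Hz.
Step 4 — Series Q: Q = ω₀L/R = 6.917e+04·0.00209/734 = 0.197.

(a) f₀ = 1.101e+04 Hz  (b) Q = 0.197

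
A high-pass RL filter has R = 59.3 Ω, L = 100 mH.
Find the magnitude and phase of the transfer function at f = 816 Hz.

Step 1 — Angular frequency: ω = 2π·816 = 5127 rad/s.
Step 2 — Transfer function: H(jω) = jωL/(R + jωL).
Step 3 — Numerator jωL = j·512.7; denominator R + jωL = 59.3 + j512.7.
Step 4 — H = 0.9868 + j0.1141.
Step 5 — Magnitude: |H| = 0.9934 (-0.1 dB); phase: φ = 6.6°.

|H| = 0.9934 (-0.1 dB), φ = 6.6°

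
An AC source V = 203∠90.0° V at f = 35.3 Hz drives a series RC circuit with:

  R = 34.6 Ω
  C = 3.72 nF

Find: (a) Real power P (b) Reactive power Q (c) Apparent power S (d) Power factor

Step 1 — Angular frequency: ω = 2π·f = 2π·35.3 = 221.8 rad/s.
Step 2 — Component impedances:
  R: Z = R = 34.6 Ω
  C: Z = 1/(jωC) = -j/(ω·C) = 0 - j1.212e+06 Ω
Step 3 — Series combination: Z_total = R + C = 34.6 - j1.212e+06 Ω = 1.212e+06∠-90.0° Ω.
Step 4 — Source phasor: V = 203∠90.0° V = 0 + j203 V.
Step 5 — Current: I = V / Z = -0.0001675 + j4.782e-09 A = 0.0001675∠180.0° A.
Step 6 — Complex power: S = V·I* = 9.707e-07 - j0.034 VA.
Step 7 — Real power: P = Re(S) = 9.707e-07 W.
Step 8 — Reactive power: Q = Im(S) = -0.034 VAR.
Step 9 — Apparent power: |S| = 0.034 VA.
Step 10 — Power factor: PF = P/|S| = 2.855e-05 (leading).

(a) P = 9.707e-07 W  (b) Q = -0.034 VAR  (c) S = 0.034 VA  (d) PF = 2.855e-05 (leading)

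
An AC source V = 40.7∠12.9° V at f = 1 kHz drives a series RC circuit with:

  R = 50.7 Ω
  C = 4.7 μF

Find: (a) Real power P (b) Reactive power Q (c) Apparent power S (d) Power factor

Step 1 — Angular frequency: ω = 2π·f = 2π·1000 = 6283 rad/s.
Step 2 — Component impedances:
  R: Z = R = 50.7 Ω
  C: Z = 1/(jωC) = -j/(ω·C) = 0 - j33.86 Ω
Step 3 — Series combination: Z_total = R + C = 50.7 - j33.86 Ω = 60.97∠-33.7° Ω.
Step 4 — Source phasor: V = 40.7∠12.9° V = 39.67 + j9.086 V.
Step 5 — Current: I = V / Z = 0.4583 + j0.4853 A = 0.6676∠46.6° A.
Step 6 — Complex power: S = V·I* = 22.59 - j15.09 VA.
Step 7 — Real power: P = Re(S) = 22.59 W.
Step 8 — Reactive power: Q = Im(S) = -15.09 VAR.
Step 9 — Apparent power: |S| = 27.17 VA.
Step 10 — Power factor: PF = P/|S| = 0.8316 (leading).

(a) P = 22.59 W  (b) Q = -15.09 VAR  (c) S = 27.17 VA  (d) PF = 0.8316 (leading)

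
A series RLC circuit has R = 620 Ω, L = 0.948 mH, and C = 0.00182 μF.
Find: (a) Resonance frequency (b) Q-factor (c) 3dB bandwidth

Step 1 — Resonance: ω₀ = 1/√(LC) = 1/√(0.000948·1.82e-09) = 7.613e+05 rad/s.
Step 2 — f₀ = ω₀/(2π) = 1.212e+05 Hz.
Step 3 — Series Q: Q = ω₀L/R = 7.613e+05·0.000948/620 = 1.164.
Step 4 — Bandwidth: Δω = ω₀/Q = 6.54e+05 rad/s; BW = Δω/(2π) = 1.041e+05 Hz.

(a) f₀ = 1.212e+05 Hz  (b) Q = 1.164  (c) BW = 1.041e+05 Hz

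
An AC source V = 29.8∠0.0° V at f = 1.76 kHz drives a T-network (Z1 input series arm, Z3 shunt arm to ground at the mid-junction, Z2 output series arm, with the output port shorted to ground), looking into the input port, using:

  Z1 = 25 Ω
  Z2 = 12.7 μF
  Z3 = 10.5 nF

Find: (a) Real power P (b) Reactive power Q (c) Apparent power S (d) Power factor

Step 1 — Angular frequency: ω = 2π·f = 2π·1760 = 1.106e+04 rad/s.
Step 2 — Component impedances:
  Z1: Z = R = 25 Ω
  Z2: Z = 1/(jωC) = -j/(ω·C) = 0 - j7.12 Ω
  Z3: Z = 1/(jωC) = -j/(ω·C) = 0 - j8612 Ω
Step 3 — With the output port shorted to ground, the output series arm Z2 runs from the junction to ground; the shunt arm Z3 also runs from the junction to ground. They appear in parallel: Z3 || Z2 = 0 - j7.115 Ω.
Step 4 — Series with input arm Z1: Z_in = Z1 + (Z3 || Z2) = 25 - j7.115 Ω = 25.99∠-15.9° Ω.
Step 5 — Source phasor: V = 29.8∠0.0° V = 29.8 V.
Step 6 — Current: I = V / Z = 1.103 + j0.3138 A = 1.146∠15.9° A.
Step 7 — Complex power: S = V·I* = 32.86 - j9.351 VA.
Step 8 — Real power: P = Re(S) = 32.86 W.
Step 9 — Reactive power: Q = Im(S) = -9.351 VAR.
Step 10 — Apparent power: |S| = 34.17 VA.
Step 11 — Power factor: PF = P/|S| = 0.9618 (leading).

(a) P = 32.86 W  (b) Q = -9.351 VAR  (c) S = 34.17 VA  (d) PF = 0.9618 (leading)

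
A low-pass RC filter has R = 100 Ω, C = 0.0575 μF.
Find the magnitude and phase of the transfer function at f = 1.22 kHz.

Step 1 — Angular frequency: ω = 2π·1220 = 7665 rad/s.
Step 2 — Transfer function: H(jω) = 1/(1 + jωRC).
Step 3 — Denominator: 1 + jωRC = 1 + j·7665·100·5.75e-08 = 1 + j0.04408.
Step 4 — H = 0.9981 - j0.04399.
Step 5 — Magnitude: |H| = 0.999 (-0.0 dB); phase: φ = -2.5°.

|H| = 0.999 (-0.0 dB), φ = -2.5°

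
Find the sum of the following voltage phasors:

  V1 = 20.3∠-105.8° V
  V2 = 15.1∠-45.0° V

Step 1 — Convert each phasor to rectangular form:
  V1 = 20.3·(cos(-105.8°) + j·sin(-105.8°)) = -5.527 - j19.53 V
  V2 = 15.1·(cos(-45.0°) + j·sin(-45.0°)) = 10.68 - j10.68 V
Step 2 — Sum components: V_total = 5.15 - j30.21 V.
Step 3 — Convert to polar: |V_total| = 30.65 V, ∠V_total = -80.3°.

V_total = 30.65∠-80.3° V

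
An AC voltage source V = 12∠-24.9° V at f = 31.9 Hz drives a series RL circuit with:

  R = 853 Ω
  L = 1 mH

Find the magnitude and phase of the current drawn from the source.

Step 1 — Angular frequency: ω = 2π·f = 2π·31.9 = 200.4 rad/s.
Step 2 — Component impedances:
  R: Z = R = 853 Ω
  L: Z = jωL = j·200.4·0.001 = 0 + j0.2004 Ω
Step 3 — Series combination: Z_total = R + L = 853 + j0.2004 Ω = 853∠0.0° Ω.
Step 4 — Source phasor: V = 12∠-24.9° V = 10.88 - j5.052 V.
Step 5 — Ohm's law: I = V / Z_total = (10.88 - j5.052) / (853 + j0.2004) = 0.01276 - j0.005926 A.
Step 6 — Convert to polar: |I| = 0.01407 A, ∠I = -24.9°.

I = 0.01407∠-24.9° A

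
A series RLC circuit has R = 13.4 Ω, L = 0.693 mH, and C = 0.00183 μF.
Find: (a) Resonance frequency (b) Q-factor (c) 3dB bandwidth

Step 1 — Resonance condition Im(Z)=0 gives ω₀ = 1/√(LC).
Step 2 — ω₀ = 1/√(0.000693·1.83e-09) = 8.88e+05 rad/s.
Step 3 — f₀ = ω₀/(2π) = 1.413e+05 Hz.
Step 4 — Series Q: Q = ω₀L/R = 8.88e+05·0.000693/13.4 = 45.92.
Step 5 — 3dB bandwidth: Δω = ω₀/Q = 1.934e+04 rad/s; BW = Δω/(2π) = 3077 Hz.

(a) f₀ = 1.413e+05 Hz  (b) Q = 45.92  (c) BW = 3077 Hz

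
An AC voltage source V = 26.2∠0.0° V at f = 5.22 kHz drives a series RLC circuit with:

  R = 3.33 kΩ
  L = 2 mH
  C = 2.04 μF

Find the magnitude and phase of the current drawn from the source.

Step 1 — Angular frequency: ω = 2π·f = 2π·5220 = 3.28e+04 rad/s.
Step 2 — Component impedances:
  R: Z = R = 3330 Ω
  L: Z = jωL = j·3.28e+04·0.002 = 0 + j65.6 Ω
  C: Z = 1/(jωC) = -j/(ω·C) = 0 - j14.95 Ω
Step 3 — Series combination: Z_total = R + L + C = 3330 + j50.65 Ω = 3330∠0.9° Ω.
Step 4 — Source phasor: V = 26.2∠0.0° V = 26.2 V.
Step 5 — Ohm's law: I = V / Z_total = (26.2) / (3330 + j50.65) = 0.007866 - j0.0001196 A.
Step 6 — Convert to polar: |I| = 0.007867 A, ∠I = -0.9°.

I = 0.007867∠-0.9° A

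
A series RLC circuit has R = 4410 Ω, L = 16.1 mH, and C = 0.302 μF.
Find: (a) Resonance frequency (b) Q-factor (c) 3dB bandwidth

Step 1 — Resonance condition Im(Z)=0 gives ω₀ = 1/√(LC).
Step 2 — ω₀ = 1/√(0.0161·3.02e-07) = 1.434e+04 rad/s.
Step 3 — f₀ = ω₀/(2π) = 2282 Hz.
Step 4 — Series Q: Q = ω₀L/R = 1.434e+04·0.0161/4410 = 0.05236.
Step 5 — 3dB bandwidth: Δω = ω₀/Q = 2.739e+05 rad/s; BW = Δω/(2π) = 4.359e+04 Hz.

(a) f₀ = 2282 Hz  (b) Q = 0.05236  (c) BW = 4.359e+04 Hz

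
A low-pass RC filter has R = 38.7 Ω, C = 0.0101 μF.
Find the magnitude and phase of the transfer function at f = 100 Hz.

Step 1 — Angular frequency: ω = 2π·100 = 628.3 rad/s.
Step 2 — Transfer function: H(jω) = 1/(1 + jωRC).
Step 3 — Denominator: 1 + jωRC = 1 + j·628.3·38.7·1.01e-08 = 1 + j0.0002456.
Step 4 — H = 1 - j0.0002456.
Step 5 — Magnitude: |H| = 1 (-0.0 dB); phase: φ = -0.0°.

|H| = 1 (-0.0 dB), φ = -0.0°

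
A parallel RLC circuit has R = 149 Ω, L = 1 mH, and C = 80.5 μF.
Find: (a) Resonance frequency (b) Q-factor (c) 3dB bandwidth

Step 1 — Resonance: ω₀ = 1/√(LC) = 1/√(0.001·8.05e-05) = 3525 rad/s.
Step 2 — f₀ = ω₀/(2π) = 560.9 Hz.
Step 3 — Parallel Q: Q = R/(ω₀L) = 149/(3525·0.001) = 42.28.
Step 4 — Bandwidth: Δω = ω₀/Q = 83.37 rad/s; BW = Δω/(2π) = 13.27 Hz.

(a) f₀ = 560.9 Hz  (b) Q = 42.28  (c) BW = 13.27 Hz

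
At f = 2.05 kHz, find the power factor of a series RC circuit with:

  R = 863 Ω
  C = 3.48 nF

Step 1 — Angular frequency: ω = 2π·f = 2π·2050 = 1.288e+04 rad/s.
Step 2 — Component impedances:
  R: Z = R = 863 Ω
  C: Z = 1/(jωC) = -j/(ω·C) = 0 - j2.231e+04 Ω
Step 3 — Series combination: Z_total = R + C = 863 - j2.231e+04 Ω = 2.233e+04∠-87.8° Ω.
Step 4 — Power factor: PF = cos(φ) = Re(Z)/|Z| = 863/2.233e+04 = 0.03865.
Step 5 — Type: Im(Z) = -2.231e+04 ⇒ leading (phase φ = -87.8°).

PF = 0.03865 (leading, φ = -87.8°)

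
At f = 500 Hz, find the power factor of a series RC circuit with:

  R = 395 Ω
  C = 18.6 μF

Step 1 — Angular frequency: ω = 2π·f = 2π·500 = 3142 rad/s.
Step 2 — Component impedances:
  R: Z = R = 395 Ω
  C: Z = 1/(jωC) = -j/(ω·C) = 0 - j17.11 Ω
Step 3 — Series combination: Z_total = R + C = 395 - j17.11 Ω = 395.4∠-2.5° Ω.
Step 4 — Power factor: PF = cos(φ) = Re(Z)/|Z| = 395/395.37 = 0.9991.
Step 5 — Type: Im(Z) = -17.11 ⇒ leading (phase φ = -2.5°).

PF = 0.9991 (leading, φ = -2.5°)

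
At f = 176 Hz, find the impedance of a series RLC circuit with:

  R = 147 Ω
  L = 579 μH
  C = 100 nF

Step 1 — Angular frequency: ω = 2π·f = 2π·176 = 1106 rad/s.
Step 2 — Component impedances:
  R: Z = R = 147 Ω
  L: Z = jωL = j·1106·0.000579 = 0 + j0.6403 Ω
  C: Z = 1/(jωC) = -j/(ω·C) = 0 - j9043 Ω
Step 3 — Series combination: Z_total = R + L + C = 147 - j9042 Ω = 9043∠-89.1° Ω.

Z = 147 - j9042 Ω = 9043∠-89.1° Ω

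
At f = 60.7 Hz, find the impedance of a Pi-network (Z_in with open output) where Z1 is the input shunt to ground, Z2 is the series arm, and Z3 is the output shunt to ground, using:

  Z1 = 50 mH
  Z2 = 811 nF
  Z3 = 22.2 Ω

Step 1 — Angular frequency: ω = 2π·f = 2π·60.7 = 381.4 rad/s.
Step 2 — Component impedances:
  Z1: Z = jωL = j·381.4·0.05 = 0 + j19.07 Ω
  Z2: Z = 1/(jωC) = -j/(ω·C) = 0 - j3233 Ω
  Z3: Z = R = 22.2 Ω
Step 3 — With open output, the series arm Z2 and the output shunt Z3 appear in series to ground: Z2 + Z3 = 22.2 - j3233 Ω.
Step 4 — Parallel with input shunt Z1: Z_in = Z1 || (Z2 + Z3) = 0.0007815 + j19.18 Ω = 19.18∠90.0° Ω.

Z = 0.0007815 + j19.18 Ω = 19.18∠90.0° Ω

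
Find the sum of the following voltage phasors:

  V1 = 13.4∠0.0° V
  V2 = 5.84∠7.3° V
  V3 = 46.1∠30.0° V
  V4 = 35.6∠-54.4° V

Step 1 — Convert each phasor to rectangular form:
  V1 = 13.4·(cos(0.0°) + j·sin(0.0°)) = 13.4 V
  V2 = 5.84·(cos(7.3°) + j·sin(7.3°)) = 5.793 + j0.7421 V
  V3 = 46.1·(cos(30.0°) + j·sin(30.0°)) = 39.92 + j23.05 V
  V4 = 35.6·(cos(-54.4°) + j·sin(-54.4°)) = 20.72 - j28.95 V
Step 2 — Sum components: V_total = 79.84 - j5.154 V.
Step 3 — Convert to polar: |V_total| = 80.01 V, ∠V_total = -3.7°.

V_total = 80.01∠-3.7° V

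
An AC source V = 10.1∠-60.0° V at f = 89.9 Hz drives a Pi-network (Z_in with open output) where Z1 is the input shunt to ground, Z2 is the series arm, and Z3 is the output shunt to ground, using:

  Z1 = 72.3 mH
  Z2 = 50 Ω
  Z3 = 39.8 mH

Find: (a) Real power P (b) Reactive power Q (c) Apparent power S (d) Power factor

Step 1 — Angular frequency: ω = 2π·f = 2π·89.9 = 564.9 rad/s.
Step 2 — Component impedances:
  Z1: Z = jωL = j·564.9·0.0723 = 0 + j40.84 Ω
  Z2: Z = R = 50 Ω
  Z3: Z = jωL = j·564.9·0.0398 = 0 + j22.48 Ω
Step 3 — With open output, the series arm Z2 and the output shunt Z3 appear in series to ground: Z2 + Z3 = 50 + j22.48 Ω.
Step 4 — Parallel with input shunt Z1: Z_in = Z1 || (Z2 + Z3) = 12.81 + j24.62 Ω = 27.75∠62.5° Ω.
Step 5 — Source phasor: V = 10.1∠-60.0° V = 5.05 - j8.747 V.
Step 6 — Current: I = V / Z = -0.1956 - j0.3069 A = 0.364∠-122.5° A.
Step 7 — Complex power: S = V·I* = 1.697 + j3.261 VA.
Step 8 — Real power: P = Re(S) = 1.697 W.
Step 9 — Reactive power: Q = Im(S) = 3.261 VAR.
Step 10 — Apparent power: |S| = 3.676 VA.
Step 11 — Power factor: PF = P/|S| = 0.4617 (lagging).

(a) P = 1.697 W  (b) Q = 3.261 VAR  (c) S = 3.676 VA  (d) PF = 0.4617 (lagging)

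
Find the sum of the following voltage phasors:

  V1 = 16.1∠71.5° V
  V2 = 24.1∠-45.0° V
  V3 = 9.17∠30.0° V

Step 1 — Convert each phasor to rectangular form:
  V1 = 16.1·(cos(71.5°) + j·sin(71.5°)) = 5.109 + j15.27 V
  V2 = 24.1·(cos(-45.0°) + j·sin(-45.0°)) = 17.04 - j17.04 V
  V3 = 9.17·(cos(30.0°) + j·sin(30.0°)) = 7.941 + j4.585 V
Step 2 — Sum components: V_total = 30.09 + j2.812 V.
Step 3 — Convert to polar: |V_total| = 30.22 V, ∠V_total = 5.3°.

V_total = 30.22∠5.3° V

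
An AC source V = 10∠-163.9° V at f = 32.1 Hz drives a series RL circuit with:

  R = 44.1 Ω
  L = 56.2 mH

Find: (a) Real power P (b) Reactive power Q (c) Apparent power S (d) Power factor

Step 1 — Angular frequency: ω = 2π·f = 2π·32.1 = 201.7 rad/s.
Step 2 — Component impedances:
  R: Z = R = 44.1 Ω
  L: Z = jωL = j·201.7·0.0562 = 0 + j11.33 Ω
Step 3 — Series combination: Z_total = R + L = 44.1 + j11.33 Ω = 45.53∠14.4° Ω.
Step 4 — Source phasor: V = 10∠-163.9° V = -9.608 - j2.773 V.
Step 5 — Current: I = V / Z = -0.2195 - j0.006459 A = 0.2196∠-178.3° A.
Step 6 — Complex power: S = V·I* = 2.127 + j0.5467 VA.
Step 7 — Real power: P = Re(S) = 2.127 W.
Step 8 — Reactive power: Q = Im(S) = 0.5467 VAR.
Step 9 — Apparent power: |S| = 2.196 VA.
Step 10 — Power factor: PF = P/|S| = 0.9685 (lagging).

(a) P = 2.127 W  (b) Q = 0.5467 VAR  (c) S = 2.196 VA  (d) PF = 0.9685 (lagging)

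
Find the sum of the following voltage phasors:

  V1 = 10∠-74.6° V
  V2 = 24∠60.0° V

Step 1 — Convert each phasor to rectangular form:
  V1 = 10·(cos(-74.6°) + j·sin(-74.6°)) = 2.656 - j9.641 V
  V2 = 24·(cos(60.0°) + j·sin(60.0°)) = 12 + j20.78 V
Step 2 — Sum components: V_total = 14.66 + j11.14 V.
Step 3 — Convert to polar: |V_total| = 18.41 V, ∠V_total = 37.2°.

V_total = 18.41∠37.2° V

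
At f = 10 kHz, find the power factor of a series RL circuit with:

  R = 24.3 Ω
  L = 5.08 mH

Step 1 — Angular frequency: ω = 2π·f = 2π·1e+04 = 6.283e+04 rad/s.
Step 2 — Component impedances:
  R: Z = R = 24.3 Ω
  L: Z = jωL = j·6.283e+04·0.00508 = 0 + j319.2 Ω
Step 3 — Series combination: Z_total = R + L = 24.3 + j319.2 Ω = 320.1∠85.6° Ω.
Step 4 — Power factor: PF = cos(φ) = Re(Z)/|Z| = 24.3/320.1 = 0.07591.
Step 5 — Type: Im(Z) = 319.2 ⇒ lagging (phase φ = 85.6°).

PF = 0.07591 (lagging, φ = 85.6°)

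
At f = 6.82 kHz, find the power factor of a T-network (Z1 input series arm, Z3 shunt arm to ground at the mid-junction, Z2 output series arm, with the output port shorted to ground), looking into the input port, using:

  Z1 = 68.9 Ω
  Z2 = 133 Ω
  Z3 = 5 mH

Step 1 — Angular frequency: ω = 2π·f = 2π·6820 = 4.285e+04 rad/s.
Step 2 — Component impedances:
  Z1: Z = R = 68.9 Ω
  Z2: Z = R = 133 Ω
  Z3: Z = jωL = j·4.285e+04·0.005 = 0 + j214.3 Ω
Step 3 — With the output port shorted to ground, the output series arm Z2 runs from the junction to ground; the shunt arm Z3 also runs from the junction to ground. They appear in parallel: Z3 || Z2 = 96.01 + j59.6 Ω.
Step 4 — Series with input arm Z1: Z_in = Z1 + (Z3 || Z2) = 164.9 + j59.6 Ω = 175.3∠19.9° Ω.
Step 5 — Power factor: PF = cos(φ) = Re(Z)/|Z| = 164.91/175.34 = 0.9405.
Step 6 — Type: Im(Z) = 59.6 ⇒ lagging (phase φ = 19.9°).

PF = 0.9405 (lagging, φ = 19.9°)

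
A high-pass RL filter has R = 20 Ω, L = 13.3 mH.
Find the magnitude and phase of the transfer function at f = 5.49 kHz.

Step 1 — Angular frequency: ω = 2π·5490 = 3.449e+04 rad/s.
Step 2 — Transfer function: H(jω) = jωL/(R + jωL).
Step 3 — Numerator jωL = j·458.8; denominator R + jωL = 20 + j458.8.
Step 4 — H = 0.9981 + j0.04351.
Step 5 — Magnitude: |H| = 0.9991 (-0.0 dB); phase: φ = 2.5°.

|H| = 0.9991 (-0.0 dB), φ = 2.5°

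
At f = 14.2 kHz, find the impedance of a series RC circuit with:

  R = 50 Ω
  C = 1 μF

Step 1 — Angular frequency: ω = 2π·f = 2π·1.42e+04 = 8.922e+04 rad/s.
Step 2 — Component impedances:
  R: Z = R = 50 Ω
  C: Z = 1/(jωC) = -j/(ω·C) = 0 - j11.21 Ω
Step 3 — Series combination: Z_total = R + C = 50 - j11.21 Ω = 51.24∠-12.6° Ω.

Z = 50 - j11.21 Ω = 51.24∠-12.6° Ω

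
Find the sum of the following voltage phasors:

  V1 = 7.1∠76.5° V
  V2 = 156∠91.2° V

Step 1 — Convert each phasor to rectangular form:
  V1 = 7.1·(cos(76.5°) + j·sin(76.5°)) = 1.657 + j6.904 V
  V2 = 156·(cos(91.2°) + j·sin(91.2°)) = -3.267 + j156 V
Step 2 — Sum components: V_total = -1.61 + j162.9 V.
Step 3 — Convert to polar: |V_total| = 162.9 V, ∠V_total = 90.6°.

V_total = 162.9∠90.6° V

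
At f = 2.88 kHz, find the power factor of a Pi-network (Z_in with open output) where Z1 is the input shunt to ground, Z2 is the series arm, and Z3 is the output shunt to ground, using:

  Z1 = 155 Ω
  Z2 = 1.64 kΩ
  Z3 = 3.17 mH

Step 1 — Angular frequency: ω = 2π·f = 2π·2880 = 1.81e+04 rad/s.
Step 2 — Component impedances:
  Z1: Z = R = 155 Ω
  Z2: Z = R = 1640 Ω
  Z3: Z = jωL = j·1.81e+04·0.00317 = 0 + j57.36 Ω
Step 3 — With open output, the series arm Z2 and the output shunt Z3 appear in series to ground: Z2 + Z3 = 1640 + j57.36 Ω.
Step 4 — Parallel with input shunt Z1: Z_in = Z1 || (Z2 + Z3) = 141.6 + j0.4273 Ω = 141.6∠0.2° Ω.
Step 5 — Power factor: PF = cos(φ) = Re(Z)/|Z| = 141.6/141.6 = 1.
Step 6 — Type: Im(Z) = 0.4273 ⇒ lagging (phase φ = 0.2°).

PF = 1 (lagging, φ = 0.2°)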